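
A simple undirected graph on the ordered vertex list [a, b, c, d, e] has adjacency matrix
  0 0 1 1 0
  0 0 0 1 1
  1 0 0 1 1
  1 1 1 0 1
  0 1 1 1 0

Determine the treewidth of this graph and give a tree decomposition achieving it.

Every bag has size at most 3, so the width is 3 − 1 = 2 and tw(G) ≤ 2. Conversely, {c, d, e} is a clique of size 3, and the vertices of any clique must share a bag in every tree decomposition; so some bag has ≥ 3 vertices and tw(G) ≥ 2. Therefore the treewidth is 2.

Treewidth 2.
Bags: B1 = {b, d, e}  B2 = {c, d, e}  B3 = {a, c, d}
Tree: B1–B2, B2–B3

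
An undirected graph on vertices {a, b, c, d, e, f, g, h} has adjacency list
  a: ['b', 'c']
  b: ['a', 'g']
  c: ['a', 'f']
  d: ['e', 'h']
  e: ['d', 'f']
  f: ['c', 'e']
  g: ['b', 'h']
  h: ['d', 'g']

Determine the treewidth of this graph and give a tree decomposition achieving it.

The largest bag has 3 vertices, giving width 2; this decomposition certifies tw(G) ≤ 2. Since d–h–g–b–a–c–f–e–d is a cycle in G, G is not acyclic. Forests are exactly the graphs of treewidth ≤ 1, so tw(G) ≥ 2. Combining the bounds, tw(G) = 2.

Treewidth 2.
Bags: B1 = {d, g, h}  B2 = {b, d, g}  B3 = {a, b, d}  B4 = {a, c, d}  B5 = {c, d, f}  B6 = {d, e, f}
Tree: B1–B2, B2–B3, B3–B4, B4–B5, B5–B6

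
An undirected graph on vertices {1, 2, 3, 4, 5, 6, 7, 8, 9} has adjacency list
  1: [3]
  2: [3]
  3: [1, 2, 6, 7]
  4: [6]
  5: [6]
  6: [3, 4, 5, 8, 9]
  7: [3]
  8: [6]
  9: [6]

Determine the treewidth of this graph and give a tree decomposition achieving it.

Treewidth 1.
One such decomposition:
Bags: B1 = {3, 6}  B2 = {2, 3}  B3 = {6, 8}  B4 = {5, 6}  B5 = {6, 9}  B6 = {3, 7}  B7 = {1, 3}  B8 = {4, 6}
Tree: B1–B2, B1–B3, B3–B4, B3–B5, B2–B6, B2–B7, B3–B8

Each bag holds 2 vertices, so the decomposition has width 1, which upper-bounds the treewidth. Any graph with an edge has treewidth ≥ 1, and G has the edge 6–3. Combining the bounds, tw(G) = 1.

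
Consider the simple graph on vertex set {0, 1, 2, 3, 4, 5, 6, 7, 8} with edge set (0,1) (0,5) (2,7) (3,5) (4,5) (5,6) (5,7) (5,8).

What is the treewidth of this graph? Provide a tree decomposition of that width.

Treewidth 1.
One such decomposition:
Bags: B1 = {5, 7}  B2 = {5, 8}  B3 = {2, 7}  B4 = {5, 6}  B5 = {0, 5}  B6 = {3, 5}  B7 = {0, 1}  B8 = {4, 5}
Tree: B1–B2, B1–B3, B2–B4, B2–B5, B2–B6, B5–B7, B4–B8

The largest bag has 2 vertices, giving width 1; this decomposition certifies tw(G) ≤ 1. Since G has at least one edge (e.g. 7–5), it is not an edgeless graph, so tw(G) ≥ 1. The upper and lower bounds meet at 1, so that is the treewidth.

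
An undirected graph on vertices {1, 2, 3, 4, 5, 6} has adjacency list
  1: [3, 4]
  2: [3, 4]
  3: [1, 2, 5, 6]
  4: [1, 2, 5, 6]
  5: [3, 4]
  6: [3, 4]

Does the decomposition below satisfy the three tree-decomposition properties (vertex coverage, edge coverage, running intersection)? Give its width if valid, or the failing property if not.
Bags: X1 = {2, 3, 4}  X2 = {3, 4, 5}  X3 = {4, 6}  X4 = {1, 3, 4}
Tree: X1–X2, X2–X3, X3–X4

No — edge (3,6) lies in no bag.

A tree decomposition must satisfy three properties: every vertex lies in some bag; for every edge, both endpoints lie together in some bag; and for every vertex, the bags containing it form a connected subtree. Here edge (3,6) lies in no bag, so the decomposition is invalid.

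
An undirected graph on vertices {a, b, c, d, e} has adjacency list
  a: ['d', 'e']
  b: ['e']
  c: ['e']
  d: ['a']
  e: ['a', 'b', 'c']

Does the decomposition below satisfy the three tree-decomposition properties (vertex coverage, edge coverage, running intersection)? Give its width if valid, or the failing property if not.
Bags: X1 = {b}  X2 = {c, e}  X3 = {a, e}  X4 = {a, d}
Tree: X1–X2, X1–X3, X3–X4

No — edge (e,b) lies in no bag.

A tree decomposition must satisfy three properties: every vertex lies in some bag; for every edge, both endpoints lie together in some bag; and for every vertex, the bags containing it form a connected subtree. Here edge (e,b) lies in no bag, so the decomposition is invalid.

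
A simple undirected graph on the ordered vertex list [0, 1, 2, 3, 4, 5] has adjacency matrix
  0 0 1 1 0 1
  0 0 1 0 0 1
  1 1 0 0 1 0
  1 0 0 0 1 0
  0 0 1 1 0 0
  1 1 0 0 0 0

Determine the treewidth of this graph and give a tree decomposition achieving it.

Treewidth 2.
Bags: B1 = {0, 3, 4}  B2 = {0, 2, 4}  B3 = {0, 2, 5}  B4 = {1, 2, 5}
Tree: B1–B2, B2–B3, B3–B4

The largest bag has 3 vertices, giving width 2; this decomposition certifies tw(G) ≤ 2. Since 3–4–2–0–3 is a cycle in G, G is not acyclic. Forests are exactly the graphs of treewidth ≤ 1, so tw(G) ≥ 2. The upper and lower bounds meet at 2, so that is the treewidth.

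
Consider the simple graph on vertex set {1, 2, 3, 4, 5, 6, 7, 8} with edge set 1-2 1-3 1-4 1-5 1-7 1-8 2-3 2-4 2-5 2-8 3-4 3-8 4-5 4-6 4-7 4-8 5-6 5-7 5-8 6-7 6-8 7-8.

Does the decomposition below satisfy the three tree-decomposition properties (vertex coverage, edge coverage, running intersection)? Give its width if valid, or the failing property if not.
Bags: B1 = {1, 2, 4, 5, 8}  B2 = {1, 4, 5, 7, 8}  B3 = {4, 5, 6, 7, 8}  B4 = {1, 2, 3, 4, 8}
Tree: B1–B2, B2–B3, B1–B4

Every vertex of G appears in some bag (union = {1, 2, 3, 4, 5, 6, 7, 8}); every edge is covered by a bag; and for each vertex v the set of bags containing v is connected in the bag tree. The decomposition is therefore valid. The largest bag has 5 vertices, so the width is 4.

Yes; width 4.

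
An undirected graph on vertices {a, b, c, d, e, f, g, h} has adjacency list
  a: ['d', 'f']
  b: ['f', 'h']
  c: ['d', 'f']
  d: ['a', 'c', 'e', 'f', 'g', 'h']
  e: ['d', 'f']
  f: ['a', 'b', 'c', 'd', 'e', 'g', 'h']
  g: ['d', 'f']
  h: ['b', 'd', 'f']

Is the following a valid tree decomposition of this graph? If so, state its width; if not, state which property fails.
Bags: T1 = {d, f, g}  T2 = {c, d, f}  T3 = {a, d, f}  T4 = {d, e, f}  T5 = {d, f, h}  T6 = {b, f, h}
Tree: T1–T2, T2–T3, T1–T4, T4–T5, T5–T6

Yes; width 2.

Vertex coverage: the bags together contain {a, b, c, d, e, f, g, h}, the full vertex set. Edge coverage: each edge of G has both endpoints in at least one bag. Running intersection: for every vertex, the bags containing it form a connected subtree. All three properties hold, so this is a valid tree decomposition of width max|bag| − 1 = 2, and hence tw(G) ≤ 2.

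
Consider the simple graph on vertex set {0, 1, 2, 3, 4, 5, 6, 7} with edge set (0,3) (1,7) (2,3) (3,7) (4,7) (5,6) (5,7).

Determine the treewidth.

A width-1 tree decomposition is:
Bags: B1 = {5, 7}  B2 = {3, 7}  B3 = {2, 3}  B4 = {4, 7}  B5 = {5, 6}  B6 = {1, 7}  B7 = {0, 3}
Tree: B1–B2, B2–B3, B1–B4, B1–B5, B4–B6, B3–B7
The largest bag has 2 vertices, giving width 1; this decomposition certifies tw(G) ≤ 1. Since G has at least one edge (e.g. 5–7), it is not an edgeless graph, so tw(G) ≥ 1. Combining the bounds, tw(G) = 1.

1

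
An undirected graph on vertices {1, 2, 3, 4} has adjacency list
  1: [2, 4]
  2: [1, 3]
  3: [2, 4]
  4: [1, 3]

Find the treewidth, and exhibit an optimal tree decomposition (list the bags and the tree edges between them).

Every bag has size at most 3, so the width is 3 − 1 = 2 and tw(G) ≤ 2. Since 4–3–2–1–4 is a cycle in G, G is not acyclic. Forests are exactly the graphs of treewidth ≤ 1, so tw(G) ≥ 2. Combining the bounds, tw(G) = 2.

Treewidth 2.
Bags: B1 = {2, 3, 4}  B2 = {1, 2, 4}
Tree: B1–B2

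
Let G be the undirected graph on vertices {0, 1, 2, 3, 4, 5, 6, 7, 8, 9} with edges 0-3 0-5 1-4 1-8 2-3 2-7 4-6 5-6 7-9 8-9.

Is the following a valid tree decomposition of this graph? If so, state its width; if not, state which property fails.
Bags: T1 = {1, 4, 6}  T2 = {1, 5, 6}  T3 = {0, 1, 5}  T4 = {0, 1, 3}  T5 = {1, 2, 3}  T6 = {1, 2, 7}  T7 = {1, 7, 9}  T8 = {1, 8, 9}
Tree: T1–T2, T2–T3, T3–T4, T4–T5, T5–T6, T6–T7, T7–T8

Yes; width 2.

Vertex coverage: the bags together contain {0, 1, 2, 3, 4, 5, 6, 7, 8, 9}, the full vertex set. Edge coverage: each edge of G has both endpoints in at least one bag. Running intersection: for every vertex, the bags containing it form a connected subtree. All three properties hold, so this is a valid tree decomposition of width max|bag| − 1 = 2, and hence tw(G) ≤ 2.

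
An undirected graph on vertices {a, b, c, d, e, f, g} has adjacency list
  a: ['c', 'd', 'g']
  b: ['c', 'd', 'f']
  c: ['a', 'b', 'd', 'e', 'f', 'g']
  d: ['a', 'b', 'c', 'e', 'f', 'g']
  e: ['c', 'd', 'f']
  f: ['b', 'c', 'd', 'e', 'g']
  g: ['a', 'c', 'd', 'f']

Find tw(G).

A width-3 tree decomposition is:
Bags: B1 = {c, d, f, g}  B2 = {a, c, d, g}  B3 = {c, d, e, f}  B4 = {b, c, d, f}
Tree: B1–B2, B1–B3, B3–B4
The largest bag has 4 vertices, giving width 3; this decomposition certifies tw(G) ≤ 3. On the other hand G contains the 4-clique {a, c, d, g}. A clique must lie in a single bag of any decomposition, so no decomposition can have width below 3. The upper and lower bounds meet at 3, so that is the treewidth.

3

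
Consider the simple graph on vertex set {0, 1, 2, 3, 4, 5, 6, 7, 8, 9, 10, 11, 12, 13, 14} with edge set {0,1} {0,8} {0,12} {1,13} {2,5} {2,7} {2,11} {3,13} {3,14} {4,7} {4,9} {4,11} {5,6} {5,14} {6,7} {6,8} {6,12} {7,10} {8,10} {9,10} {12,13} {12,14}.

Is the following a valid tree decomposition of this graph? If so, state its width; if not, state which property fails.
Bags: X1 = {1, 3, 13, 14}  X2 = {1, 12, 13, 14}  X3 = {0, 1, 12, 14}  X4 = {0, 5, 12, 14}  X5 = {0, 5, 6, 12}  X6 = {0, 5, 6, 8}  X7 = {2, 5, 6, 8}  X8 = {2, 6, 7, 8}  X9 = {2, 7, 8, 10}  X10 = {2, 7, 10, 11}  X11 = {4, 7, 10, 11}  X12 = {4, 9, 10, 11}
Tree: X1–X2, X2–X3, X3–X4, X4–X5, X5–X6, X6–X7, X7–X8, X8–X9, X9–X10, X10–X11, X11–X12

Vertex coverage: the bags together contain {0, 1, 2, 3, 4, 5, 6, 7, 8, 9, 10, 11, 12, 13, 14}, the full vertex set. Edge coverage: each edge of G has both endpoints in at least one bag. Running intersection: for every vertex, the bags containing it form a connected subtree. All three properties hold, so this is a valid tree decomposition of width max|bag| − 1 = 3, and hence tw(G) ≤ 3.

Yes; width 3.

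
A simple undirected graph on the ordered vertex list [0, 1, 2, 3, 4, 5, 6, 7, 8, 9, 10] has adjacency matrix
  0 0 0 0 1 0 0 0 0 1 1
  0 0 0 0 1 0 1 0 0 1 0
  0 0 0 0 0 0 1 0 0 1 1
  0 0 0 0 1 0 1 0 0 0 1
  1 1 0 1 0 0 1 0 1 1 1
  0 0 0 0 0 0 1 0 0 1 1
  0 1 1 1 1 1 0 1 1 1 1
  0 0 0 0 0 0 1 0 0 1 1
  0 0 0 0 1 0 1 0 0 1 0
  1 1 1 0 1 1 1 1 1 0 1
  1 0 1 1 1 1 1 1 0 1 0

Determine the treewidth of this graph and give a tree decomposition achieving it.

Treewidth 3.
One such decomposition:
Bags: B1 = {0, 4, 9, 10}  B2 = {4, 6, 9, 10}  B3 = {1, 4, 6, 9}  B4 = {4, 6, 8, 9}  B5 = {5, 6, 9, 10}  B6 = {2, 6, 9, 10}  B7 = {3, 4, 6, 10}  B8 = {6, 7, 9, 10}
Tree: B1–B2, B2–B3, B3–B4, B2–B5, B5–B6, B2–B7, B6–B8

The largest bag has 4 vertices, giving width 3; this decomposition certifies tw(G) ≤ 3. For the lower bound, the 4 vertices {0, 4, 9, 10} are pairwise adjacent, and any tree decomposition puts a clique entirely inside one bag — forcing width ≥ 3. Combining the bounds, tw(G) = 3.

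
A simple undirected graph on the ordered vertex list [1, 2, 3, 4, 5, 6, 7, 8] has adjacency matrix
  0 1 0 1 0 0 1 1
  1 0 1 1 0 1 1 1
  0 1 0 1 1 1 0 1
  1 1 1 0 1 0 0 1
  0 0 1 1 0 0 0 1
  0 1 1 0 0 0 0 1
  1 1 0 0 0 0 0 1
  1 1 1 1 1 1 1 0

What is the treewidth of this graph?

A width-3 tree decomposition is:
Bags: B1 = {3, 4, 5, 8}  B2 = {2, 3, 4, 8}  B3 = {2, 3, 6, 8}  B4 = {1, 2, 4, 8}  B5 = {1, 2, 7, 8}
Tree: B1–B2, B2–B3, B2–B4, B4–B5
Each bag holds 4 vertices, so the decomposition has width 3, which upper-bounds the treewidth. On the other hand G contains the 4-clique {1, 2, 4, 8}. A clique must lie in a single bag of any decomposition, so no decomposition can have width below 3. The upper and lower bounds meet at 3, so that is the treewidth.

3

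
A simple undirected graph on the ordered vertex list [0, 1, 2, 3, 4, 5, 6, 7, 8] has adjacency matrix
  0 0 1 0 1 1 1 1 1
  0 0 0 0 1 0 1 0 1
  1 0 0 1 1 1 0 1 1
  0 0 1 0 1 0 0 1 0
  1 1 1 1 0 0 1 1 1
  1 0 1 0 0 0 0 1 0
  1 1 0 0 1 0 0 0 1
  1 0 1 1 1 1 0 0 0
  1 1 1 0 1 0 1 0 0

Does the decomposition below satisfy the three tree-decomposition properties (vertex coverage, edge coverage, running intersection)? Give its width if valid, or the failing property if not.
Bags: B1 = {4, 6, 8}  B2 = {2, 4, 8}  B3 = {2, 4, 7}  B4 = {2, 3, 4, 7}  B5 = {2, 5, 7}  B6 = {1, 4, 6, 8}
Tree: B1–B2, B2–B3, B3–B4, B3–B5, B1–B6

No — vertex 0 appears in no bag.

A tree decomposition must satisfy three properties: every vertex lies in some bag; for every edge, both endpoints lie together in some bag; and for every vertex, the bags containing it form a connected subtree. Here vertex 0 appears in no bag, so the decomposition is invalid.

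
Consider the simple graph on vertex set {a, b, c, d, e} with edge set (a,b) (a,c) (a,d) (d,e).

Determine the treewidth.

1

A width-1 tree decomposition is:
Bags: B1 = {a, c}  B2 = {a, d}  B3 = {d, e}  B4 = {a, b}
Tree: B1–B2, B2–B3, B1–B4
The largest bag has 2 vertices, giving width 1; this decomposition certifies tw(G) ≤ 1. Since G has at least one edge (e.g. a–c), it is not an edgeless graph, so tw(G) ≥ 1. The upper and lower bounds meet at 1, so that is the treewidth.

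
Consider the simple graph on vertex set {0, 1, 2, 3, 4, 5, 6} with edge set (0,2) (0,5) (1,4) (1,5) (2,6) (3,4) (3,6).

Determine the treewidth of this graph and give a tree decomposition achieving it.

Every bag has size at most 3, so the width is 3 − 1 = 2 and tw(G) ≤ 2. The edges 4–3–6–2–0–5–1–4 form a cycle, so G is not a tree and its treewidth is at least 2. Therefore the treewidth is 2.

Treewidth 2.
Bags: B1 = {3, 4, 6}  B2 = {2, 4, 6}  B3 = {0, 2, 4}  B4 = {0, 4, 5}  B5 = {1, 4, 5}
Tree: B1–B2, B2–B3, B3–B4, B4–B5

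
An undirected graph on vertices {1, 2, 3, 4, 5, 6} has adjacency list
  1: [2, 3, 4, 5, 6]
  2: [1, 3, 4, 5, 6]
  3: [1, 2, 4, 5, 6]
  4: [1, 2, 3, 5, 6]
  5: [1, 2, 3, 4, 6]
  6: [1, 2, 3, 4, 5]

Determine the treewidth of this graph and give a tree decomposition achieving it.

Treewidth 5.
Bags: B1 = {1, 2, 3, 4, 5, 6}
Tree: (single bag)

With just one bag of size 6, the width is 6 − 1 = 5, so tw(G) ≤ 5. Conversely, {1, 2, 3, 4, 5, 6} is a clique of size 6, and the vertices of any clique must share a bag in every tree decomposition; so some bag has ≥ 6 vertices and tw(G) ≥ 5. Hence tw(G) = 5 exactly.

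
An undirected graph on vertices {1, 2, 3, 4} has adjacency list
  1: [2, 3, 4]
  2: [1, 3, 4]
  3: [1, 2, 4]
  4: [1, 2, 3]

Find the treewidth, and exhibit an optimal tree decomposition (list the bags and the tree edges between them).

Treewidth 3.
One such decomposition:
Bags: B1 = {1, 2, 3, 4}
Tree: (single bag)

A single bag containing all 4 vertices is trivially a valid decomposition of width 3. On the other hand G contains the 4-clique {1, 2, 3, 4}. A clique must lie in a single bag of any decomposition, so no decomposition can have width below 3. Therefore the treewidth is 3.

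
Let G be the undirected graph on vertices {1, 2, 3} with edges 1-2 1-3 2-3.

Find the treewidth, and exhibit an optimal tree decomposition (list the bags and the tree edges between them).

Treewidth 2.
Bags: B1 = {1, 2, 3}
Tree: (single bag)

A single bag containing all 3 vertices is trivially a valid decomposition of width 2. Conversely, {1, 2, 3} is a clique of size 3, and the vertices of any clique must share a bag in every tree decomposition; so some bag has ≥ 3 vertices and tw(G) ≥ 2. Therefore the treewidth is 2.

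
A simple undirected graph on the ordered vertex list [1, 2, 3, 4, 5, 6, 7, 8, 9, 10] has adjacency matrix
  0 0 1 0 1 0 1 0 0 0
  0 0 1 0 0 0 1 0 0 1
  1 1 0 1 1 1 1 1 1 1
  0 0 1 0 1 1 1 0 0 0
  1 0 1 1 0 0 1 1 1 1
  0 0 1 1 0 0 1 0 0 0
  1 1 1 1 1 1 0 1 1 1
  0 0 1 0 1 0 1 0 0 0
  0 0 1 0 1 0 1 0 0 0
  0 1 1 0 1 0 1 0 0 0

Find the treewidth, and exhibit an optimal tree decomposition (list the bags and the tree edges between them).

Each bag holds 4 vertices, so the decomposition has width 3, which upper-bounds the treewidth. For the lower bound, the 4 vertices {2, 3, 7, 10} are pairwise adjacent, and any tree decomposition puts a clique entirely inside one bag — forcing width ≥ 3. The upper and lower bounds meet at 3, so that is the treewidth.

Treewidth 3.
Bags: B1 = {3, 5, 7, 10}  B2 = {2, 3, 7, 10}  B3 = {1, 3, 5, 7}  B4 = {3, 5, 7, 9}  B5 = {3, 5, 7, 8}  B6 = {3, 4, 5, 7}  B7 = {3, 4, 6, 7}
Tree: B1–B2, B1–B3, B3–B4, B1–B5, B4–B6, B6–B7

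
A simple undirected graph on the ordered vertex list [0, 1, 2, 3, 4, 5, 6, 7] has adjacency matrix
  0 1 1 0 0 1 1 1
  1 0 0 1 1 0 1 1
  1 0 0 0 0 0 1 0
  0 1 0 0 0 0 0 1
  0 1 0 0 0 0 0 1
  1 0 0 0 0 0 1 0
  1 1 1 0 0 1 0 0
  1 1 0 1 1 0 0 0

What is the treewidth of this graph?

A width-2 tree decomposition is:
Bags: B1 = {1, 3, 7}  B2 = {0, 1, 7}  B3 = {1, 4, 7}  B4 = {0, 1, 6}  B5 = {0, 2, 6}  B6 = {0, 5, 6}
Tree: B1–B2, B2–B3, B2–B4, B4–B5, B4–B6
Each bag holds 3 vertices, so the decomposition has width 2, which upper-bounds the treewidth. For the lower bound, the 3 vertices {0, 1, 6} are pairwise adjacent, and any tree decomposition puts a clique entirely inside one bag — forcing width ≥ 2. The upper and lower bounds meet at 2, so that is the treewidth.

2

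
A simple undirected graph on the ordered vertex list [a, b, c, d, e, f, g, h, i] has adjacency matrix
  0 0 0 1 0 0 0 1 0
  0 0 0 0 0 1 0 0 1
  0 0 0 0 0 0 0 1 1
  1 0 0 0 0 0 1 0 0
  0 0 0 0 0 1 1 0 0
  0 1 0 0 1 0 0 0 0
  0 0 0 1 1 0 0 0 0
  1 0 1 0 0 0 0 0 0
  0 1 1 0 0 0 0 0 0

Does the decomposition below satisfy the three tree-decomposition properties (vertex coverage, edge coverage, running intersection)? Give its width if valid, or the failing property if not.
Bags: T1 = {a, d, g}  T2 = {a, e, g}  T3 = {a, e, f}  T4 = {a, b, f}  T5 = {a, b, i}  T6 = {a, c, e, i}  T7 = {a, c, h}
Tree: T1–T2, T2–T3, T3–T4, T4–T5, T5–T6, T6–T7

A tree decomposition must satisfy three properties: every vertex lies in some bag; for every edge, both endpoints lie together in some bag; and for every vertex, the bags containing it form a connected subtree. Here bags containing vertex e are not connected in the tree, so the decomposition is invalid.

No — bags containing vertex e are not connected in the tree.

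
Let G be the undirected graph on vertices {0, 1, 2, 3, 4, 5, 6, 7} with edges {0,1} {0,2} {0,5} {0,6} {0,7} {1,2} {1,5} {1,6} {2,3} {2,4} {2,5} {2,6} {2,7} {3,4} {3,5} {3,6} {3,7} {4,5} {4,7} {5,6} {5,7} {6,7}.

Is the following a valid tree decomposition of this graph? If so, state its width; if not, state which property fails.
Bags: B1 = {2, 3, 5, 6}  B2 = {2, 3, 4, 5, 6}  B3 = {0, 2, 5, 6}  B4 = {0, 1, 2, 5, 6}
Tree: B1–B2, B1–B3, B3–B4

A tree decomposition must satisfy three properties: every vertex lies in some bag; for every edge, both endpoints lie together in some bag; and for every vertex, the bags containing it form a connected subtree. Here vertex 7 appears in no bag, so the decomposition is invalid.

No — vertex 7 appears in no bag.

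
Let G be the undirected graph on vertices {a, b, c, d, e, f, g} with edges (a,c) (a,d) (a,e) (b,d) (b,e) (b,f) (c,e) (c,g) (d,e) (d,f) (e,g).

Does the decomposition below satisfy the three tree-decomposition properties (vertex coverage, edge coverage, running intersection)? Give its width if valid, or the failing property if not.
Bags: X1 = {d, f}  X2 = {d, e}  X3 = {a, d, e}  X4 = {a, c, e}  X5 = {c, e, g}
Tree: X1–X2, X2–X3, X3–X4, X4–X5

A tree decomposition must satisfy three properties: every vertex lies in some bag; for every edge, both endpoints lie together in some bag; and for every vertex, the bags containing it form a connected subtree. Here vertex b appears in no bag, so the decomposition is invalid.

No — vertex b appears in no bag.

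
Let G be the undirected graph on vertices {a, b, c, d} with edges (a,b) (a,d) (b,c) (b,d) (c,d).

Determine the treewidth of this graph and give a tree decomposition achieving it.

Treewidth 2.
Bags: B1 = {a, b, d}  B2 = {b, c, d}
Tree: B1–B2

Every bag has size at most 3, so the width is 3 − 1 = 2 and tw(G) ≤ 2. On the other hand G contains the 3-clique {b, c, d}. A clique must lie in a single bag of any decomposition, so no decomposition can have width below 2. Therefore the treewidth is 2.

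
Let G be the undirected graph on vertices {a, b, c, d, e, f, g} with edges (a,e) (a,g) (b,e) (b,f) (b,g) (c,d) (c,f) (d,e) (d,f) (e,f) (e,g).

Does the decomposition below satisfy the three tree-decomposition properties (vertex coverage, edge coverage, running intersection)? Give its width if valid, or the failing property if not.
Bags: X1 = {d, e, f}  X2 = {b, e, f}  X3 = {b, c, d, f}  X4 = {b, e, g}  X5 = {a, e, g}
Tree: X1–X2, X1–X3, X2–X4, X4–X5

No — bags containing vertex b are not connected in the tree.

A tree decomposition must satisfy three properties: every vertex lies in some bag; for every edge, both endpoints lie together in some bag; and for every vertex, the bags containing it form a connected subtree. Here bags containing vertex b are not connected in the tree, so the decomposition is invalid.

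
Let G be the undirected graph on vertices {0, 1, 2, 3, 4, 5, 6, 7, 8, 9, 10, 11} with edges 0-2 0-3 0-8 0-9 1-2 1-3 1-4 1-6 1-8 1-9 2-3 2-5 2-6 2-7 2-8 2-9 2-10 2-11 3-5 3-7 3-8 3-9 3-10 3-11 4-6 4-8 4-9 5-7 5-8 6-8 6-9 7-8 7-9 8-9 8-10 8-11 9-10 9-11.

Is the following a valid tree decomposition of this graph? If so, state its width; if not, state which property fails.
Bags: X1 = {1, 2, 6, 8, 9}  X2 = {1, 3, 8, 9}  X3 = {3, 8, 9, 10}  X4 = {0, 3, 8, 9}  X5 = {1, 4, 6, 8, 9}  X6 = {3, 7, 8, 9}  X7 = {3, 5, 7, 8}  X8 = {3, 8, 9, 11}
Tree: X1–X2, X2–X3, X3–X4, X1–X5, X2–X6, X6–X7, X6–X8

No — edge (2,3) lies in no bag.

A tree decomposition must satisfy three properties: every vertex lies in some bag; for every edge, both endpoints lie together in some bag; and for every vertex, the bags containing it form a connected subtree. Here edge (2,3) lies in no bag, so the decomposition is invalid.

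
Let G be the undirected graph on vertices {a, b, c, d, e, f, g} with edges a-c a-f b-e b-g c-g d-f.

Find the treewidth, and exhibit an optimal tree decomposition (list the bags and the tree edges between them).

Every bag has size at most 2, so the width is 2 − 1 = 1 and tw(G) ≤ 1. Any graph with an edge has treewidth ≥ 1, and G has the edge d–f. Hence tw(G) = 1 exactly.

Treewidth 1.
One optimal decomposition is:
Bags: B1 = {d, f}  B2 = {a, f}  B3 = {a, c}  B4 = {c, g}  B5 = {b, g}  B6 = {b, e}
Tree: B1–B2, B2–B3, B3–B4, B4–B5, B5–B6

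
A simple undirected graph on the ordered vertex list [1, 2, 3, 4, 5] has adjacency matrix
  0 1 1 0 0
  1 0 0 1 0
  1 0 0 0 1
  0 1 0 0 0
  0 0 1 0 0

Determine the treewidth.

1

A width-1 tree decomposition is:
Bags: B1 = {2, 4}  B2 = {1, 2}  B3 = {1, 3}  B4 = {3, 5}
Tree: B1–B2, B2–B3, B3–B4
The largest bag has 2 vertices, giving width 1; this decomposition certifies tw(G) ≤ 1. Since G has at least one edge (e.g. 4–2), it is not an edgeless graph, so tw(G) ≥ 1. Hence tw(G) = 1 exactly.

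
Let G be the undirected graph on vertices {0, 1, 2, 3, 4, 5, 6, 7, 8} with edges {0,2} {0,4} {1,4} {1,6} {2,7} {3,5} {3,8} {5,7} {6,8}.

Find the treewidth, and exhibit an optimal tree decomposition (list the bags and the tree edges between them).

Treewidth 2.
One optimal decomposition is:
Bags: B1 = {3, 6, 8}  B2 = {3, 5, 6}  B3 = {5, 6, 7}  B4 = {2, 6, 7}  B5 = {0, 2, 6}  B6 = {0, 4, 6}  B7 = {1, 4, 6}
Tree: B1–B2, B2–B3, B3–B4, B4–B5, B5–B6, B6–B7

Each bag holds 3 vertices, so the decomposition has width 2, which upper-bounds the treewidth. Since 6–8–3–5–7–2–0–4–1–6 is a cycle in G, G is not acyclic. Forests are exactly the graphs of treewidth ≤ 1, so tw(G) ≥ 2. Hence tw(G) = 2 exactly.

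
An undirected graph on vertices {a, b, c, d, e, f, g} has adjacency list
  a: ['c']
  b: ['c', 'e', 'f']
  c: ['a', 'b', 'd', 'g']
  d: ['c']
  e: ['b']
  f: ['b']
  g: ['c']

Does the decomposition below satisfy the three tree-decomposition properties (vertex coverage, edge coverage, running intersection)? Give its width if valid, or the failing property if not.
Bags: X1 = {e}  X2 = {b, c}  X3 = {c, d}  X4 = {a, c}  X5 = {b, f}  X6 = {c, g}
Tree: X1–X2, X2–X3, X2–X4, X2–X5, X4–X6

A tree decomposition must satisfy three properties: every vertex lies in some bag; for every edge, both endpoints lie together in some bag; and for every vertex, the bags containing it form a connected subtree. Here edge (b,e) lies in no bag, so the decomposition is invalid.

No — edge (b,e) lies in no bag.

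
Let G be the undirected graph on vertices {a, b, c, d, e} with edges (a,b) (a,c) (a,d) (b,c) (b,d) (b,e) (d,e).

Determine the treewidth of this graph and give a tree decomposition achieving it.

Treewidth 2.
Bags: B1 = {a, b, c}  B2 = {a, b, d}  B3 = {b, d, e}
Tree: B1–B2, B2–B3

The largest bag has 3 vertices, giving width 2; this decomposition certifies tw(G) ≤ 2. Conversely, {b, d, e} is a clique of size 3, and the vertices of any clique must share a bag in every tree decomposition; so some bag has ≥ 3 vertices and tw(G) ≥ 2. Combining the bounds, tw(G) = 2.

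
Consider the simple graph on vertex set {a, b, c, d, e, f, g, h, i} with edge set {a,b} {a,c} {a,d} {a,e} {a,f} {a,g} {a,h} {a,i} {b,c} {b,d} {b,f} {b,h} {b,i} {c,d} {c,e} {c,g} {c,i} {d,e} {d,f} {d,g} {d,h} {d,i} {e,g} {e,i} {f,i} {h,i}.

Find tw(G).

4

A width-4 tree decomposition is:
Bags: B1 = {a, b, d, f, i}  B2 = {a, b, c, d, i}  B3 = {a, c, d, e, i}  B4 = {a, c, d, e, g}  B5 = {a, b, d, h, i}
Tree: B1–B2, B2–B3, B3–B4, B1–B5
Every bag has size at most 5, so the width is 5 − 1 = 4 and tw(G) ≤ 4. For the lower bound, the 5 vertices {a, c, d, e, g} are pairwise adjacent, and any tree decomposition puts a clique entirely inside one bag — forcing width ≥ 4. Hence tw(G) = 4 exactly.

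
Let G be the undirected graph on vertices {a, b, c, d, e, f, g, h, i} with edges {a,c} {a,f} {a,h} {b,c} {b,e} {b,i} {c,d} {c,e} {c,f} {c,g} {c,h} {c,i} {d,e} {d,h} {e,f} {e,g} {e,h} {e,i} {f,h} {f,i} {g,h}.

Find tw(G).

A width-3 tree decomposition is:
Bags: B1 = {c, e, f, h}  B2 = {c, e, g, h}  B3 = {a, c, f, h}  B4 = {c, e, f, i}  B5 = {c, d, e, h}  B6 = {b, c, e, i}
Tree: B1–B2, B1–B3, B1–B4, B2–B5, B4–B6
Every bag has size at most 4, so the width is 4 − 1 = 3 and tw(G) ≤ 3. Conversely, {c, d, e, h} is a clique of size 4, and the vertices of any clique must share a bag in every tree decomposition; so some bag has ≥ 4 vertices and tw(G) ≥ 3. Hence tw(G) = 3 exactly.

3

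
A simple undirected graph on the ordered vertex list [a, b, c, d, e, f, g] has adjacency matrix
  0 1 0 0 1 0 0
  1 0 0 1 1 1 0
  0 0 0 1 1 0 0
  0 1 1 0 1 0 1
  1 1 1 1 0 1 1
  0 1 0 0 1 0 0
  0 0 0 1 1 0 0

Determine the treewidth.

A width-2 tree decomposition is:
Bags: B1 = {a, b, e}  B2 = {b, d, e}  B3 = {b, e, f}  B4 = {d, e, g}  B5 = {c, d, e}
Tree: B1–B2, B2–B3, B2–B4, B2–B5
Each bag holds 3 vertices, so the decomposition has width 2, which upper-bounds the treewidth. For the lower bound, the 3 vertices {d, e, g} are pairwise adjacent, and any tree decomposition puts a clique entirely inside one bag — forcing width ≥ 2. The upper and lower bounds meet at 2, so that is the treewidth.

2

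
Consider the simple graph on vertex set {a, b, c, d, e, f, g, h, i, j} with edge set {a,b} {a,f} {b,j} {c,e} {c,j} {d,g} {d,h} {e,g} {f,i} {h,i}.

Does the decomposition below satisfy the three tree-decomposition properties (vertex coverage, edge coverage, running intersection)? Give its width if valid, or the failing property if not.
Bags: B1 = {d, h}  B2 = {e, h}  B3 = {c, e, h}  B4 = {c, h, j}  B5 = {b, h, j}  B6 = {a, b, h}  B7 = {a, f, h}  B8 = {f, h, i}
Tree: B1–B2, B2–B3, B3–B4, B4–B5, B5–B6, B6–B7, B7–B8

No — vertex g appears in no bag.

A tree decomposition must satisfy three properties: every vertex lies in some bag; for every edge, both endpoints lie together in some bag; and for every vertex, the bags containing it form a connected subtree. Here vertex g appears in no bag, so the decomposition is invalid.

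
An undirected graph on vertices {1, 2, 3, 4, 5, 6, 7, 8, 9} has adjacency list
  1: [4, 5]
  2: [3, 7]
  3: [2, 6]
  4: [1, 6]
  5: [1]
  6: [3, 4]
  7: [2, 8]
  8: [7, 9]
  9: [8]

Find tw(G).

A width-1 tree decomposition is:
Bags: B1 = {1, 5}  B2 = {1, 4}  B3 = {4, 6}  B4 = {3, 6}  B5 = {2, 3}  B6 = {2, 7}  B7 = {7, 8}  B8 = {8, 9}
Tree: B1–B2, B2–B3, B3–B4, B4–B5, B5–B6, B6–B7, B7–B8
The largest bag has 2 vertices, giving width 1; this decomposition certifies tw(G) ≤ 1. Since G has at least one edge (e.g. 5–1), it is not an edgeless graph, so tw(G) ≥ 1. Therefore the treewidth is 1.

1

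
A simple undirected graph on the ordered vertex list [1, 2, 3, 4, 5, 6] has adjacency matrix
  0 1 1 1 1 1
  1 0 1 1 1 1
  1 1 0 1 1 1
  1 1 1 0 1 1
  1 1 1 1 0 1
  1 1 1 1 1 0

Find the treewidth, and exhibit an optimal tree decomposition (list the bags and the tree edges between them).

Treewidth 5.
One optimal decomposition is:
Bags: B1 = {1, 2, 3, 4, 5, 6}
Tree: (single bag)

With just one bag of size 6, the width is 6 − 1 = 5, so tw(G) ≤ 5. Conversely, {1, 2, 3, 4, 5, 6} is a clique of size 6, and the vertices of any clique must share a bag in every tree decomposition; so some bag has ≥ 6 vertices and tw(G) ≥ 5. Therefore the treewidth is 5.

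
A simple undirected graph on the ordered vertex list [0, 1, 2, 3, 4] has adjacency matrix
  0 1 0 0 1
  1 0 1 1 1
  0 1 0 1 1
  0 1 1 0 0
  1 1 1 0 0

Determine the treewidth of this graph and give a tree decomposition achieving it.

Each bag holds 3 vertices, so the decomposition has width 2, which upper-bounds the treewidth. Conversely, {0, 1, 4} is a clique of size 3, and the vertices of any clique must share a bag in every tree decomposition; so some bag has ≥ 3 vertices and tw(G) ≥ 2. Therefore the treewidth is 2.

Treewidth 2.
One such decomposition:
Bags: B1 = {1, 2, 3}  B2 = {1, 2, 4}  B3 = {0, 1, 4}
Tree: B1–B2, B2–B3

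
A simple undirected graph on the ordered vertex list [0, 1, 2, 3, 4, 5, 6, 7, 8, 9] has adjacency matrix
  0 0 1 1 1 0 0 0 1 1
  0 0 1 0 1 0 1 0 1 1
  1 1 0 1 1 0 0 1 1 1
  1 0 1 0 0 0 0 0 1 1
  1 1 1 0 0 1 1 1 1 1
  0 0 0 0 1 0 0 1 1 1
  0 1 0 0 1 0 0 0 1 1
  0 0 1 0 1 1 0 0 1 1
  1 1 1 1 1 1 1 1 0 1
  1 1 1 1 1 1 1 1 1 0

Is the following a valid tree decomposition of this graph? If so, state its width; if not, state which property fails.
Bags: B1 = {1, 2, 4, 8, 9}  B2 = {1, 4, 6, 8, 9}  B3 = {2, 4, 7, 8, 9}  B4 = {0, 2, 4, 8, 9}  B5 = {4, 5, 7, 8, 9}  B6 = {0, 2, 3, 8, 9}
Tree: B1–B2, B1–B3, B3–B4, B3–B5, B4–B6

Vertex coverage: the bags together contain {0, 1, 2, 3, 4, 5, 6, 7, 8, 9}, the full vertex set. Edge coverage: each edge of G has both endpoints in at least one bag. Running intersection: for every vertex, the bags containing it form a connected subtree. All three properties hold, so this is a valid tree decomposition of width max|bag| − 1 = 4, and hence tw(G) ≤ 4.

Yes; width 4.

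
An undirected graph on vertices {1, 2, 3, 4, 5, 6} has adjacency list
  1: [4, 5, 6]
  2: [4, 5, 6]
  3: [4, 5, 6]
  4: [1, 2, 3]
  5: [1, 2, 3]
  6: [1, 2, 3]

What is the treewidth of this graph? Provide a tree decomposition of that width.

Treewidth 3.
One such decomposition:
Bags: B1 = {1, 2, 3, 4}  B2 = {1, 2, 3, 6}  B3 = {1, 2, 3, 5}
Tree: B1–B2, B2–B3

Every bag has size at most 4, so the width is 4 − 1 = 3 and tw(G) ≤ 3. For the lower bound: the 4 vertex sets {1,4}, {2,6}, {3}, {5} are disjoint, each induces a connected subgraph, and every pair is joined by at least one edge of G. Contracting each set to a single vertex therefore yields K_{4} as a minor, and since treewidth is minor-monotone, tw(G) ≥ tw(K_{4}) = 3. The upper and lower bounds meet at 3, so that is the treewidth.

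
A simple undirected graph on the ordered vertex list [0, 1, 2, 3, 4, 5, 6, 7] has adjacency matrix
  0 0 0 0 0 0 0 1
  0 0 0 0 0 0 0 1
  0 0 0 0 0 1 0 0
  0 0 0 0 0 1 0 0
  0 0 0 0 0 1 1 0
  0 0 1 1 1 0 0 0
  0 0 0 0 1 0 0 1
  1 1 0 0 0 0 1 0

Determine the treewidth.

1

A width-1 tree decomposition is:
Bags: B1 = {4, 5}  B2 = {4, 6}  B3 = {6, 7}  B4 = {0, 7}  B5 = {2, 5}  B6 = {1, 7}  B7 = {3, 5}
Tree: B1–B2, B2–B3, B3–B4, B1–B5, B3–B6, B1–B7
Every bag has size at most 2, so the width is 2 − 1 = 1 and tw(G) ≤ 1. Since G has at least one edge (e.g. 5–4), it is not an edgeless graph, so tw(G) ≥ 1. Combining the bounds, tw(G) = 1.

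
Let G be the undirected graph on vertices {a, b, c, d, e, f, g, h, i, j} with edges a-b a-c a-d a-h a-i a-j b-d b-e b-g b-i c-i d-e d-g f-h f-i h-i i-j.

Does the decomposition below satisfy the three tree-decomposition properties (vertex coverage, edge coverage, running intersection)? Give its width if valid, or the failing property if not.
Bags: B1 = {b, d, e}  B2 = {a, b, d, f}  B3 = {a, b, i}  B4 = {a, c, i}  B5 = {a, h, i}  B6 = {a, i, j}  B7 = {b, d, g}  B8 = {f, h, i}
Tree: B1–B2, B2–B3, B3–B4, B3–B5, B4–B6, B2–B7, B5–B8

A tree decomposition must satisfy three properties: every vertex lies in some bag; for every edge, both endpoints lie together in some bag; and for every vertex, the bags containing it form a connected subtree. Here bags containing vertex f are not connected in the tree, so the decomposition is invalid.

No — bags containing vertex f are not connected in the tree.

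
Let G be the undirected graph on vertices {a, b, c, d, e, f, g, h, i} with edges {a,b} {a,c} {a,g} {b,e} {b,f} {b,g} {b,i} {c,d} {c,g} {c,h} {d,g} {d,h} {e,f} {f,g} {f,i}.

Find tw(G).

A width-2 tree decomposition is:
Bags: B1 = {a, b, g}  B2 = {b, f, g}  B3 = {b, e, f}  B4 = {a, c, g}  B5 = {c, d, g}  B6 = {c, d, h}  B7 = {b, f, i}
Tree: B1–B2, B2–B3, B1–B4, B4–B5, B5–B6, B3–B7
Each bag holds 3 vertices, so the decomposition has width 2, which upper-bounds the treewidth. Conversely, {c, d, g} is a clique of size 3, and the vertices of any clique must share a bag in every tree decomposition; so some bag has ≥ 3 vertices and tw(G) ≥ 2. Combining the bounds, tw(G) = 2.

2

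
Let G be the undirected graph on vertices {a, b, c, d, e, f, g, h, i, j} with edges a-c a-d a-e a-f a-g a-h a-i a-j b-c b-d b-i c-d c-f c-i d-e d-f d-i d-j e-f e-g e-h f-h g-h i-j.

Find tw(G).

A width-3 tree decomposition is:
Bags: B1 = {a, c, d, f}  B2 = {a, c, d, i}  B3 = {a, d, e, f}  B4 = {a, e, f, h}  B5 = {a, d, i, j}  B6 = {a, e, g, h}  B7 = {b, c, d, i}
Tree: B1–B2, B1–B3, B3–B4, B2–B5, B4–B6, B2–B7
The largest bag has 4 vertices, giving width 3; this decomposition certifies tw(G) ≤ 3. For the lower bound, the 4 vertices {a, d, i, j} are pairwise adjacent, and any tree decomposition puts a clique entirely inside one bag — forcing width ≥ 3. The upper and lower bounds meet at 3, so that is the treewidth.

3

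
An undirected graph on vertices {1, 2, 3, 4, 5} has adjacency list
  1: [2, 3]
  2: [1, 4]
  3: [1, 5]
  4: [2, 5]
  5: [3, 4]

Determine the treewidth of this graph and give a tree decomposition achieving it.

Treewidth 2.
Bags: B1 = {3, 4, 5}  B2 = {2, 3, 4}  B3 = {1, 2, 3}
Tree: B1–B2, B2–B3

Every bag has size at most 3, so the width is 3 − 1 = 2 and tw(G) ≤ 2. The edges 3–5–4–2–1–3 form a cycle, so G is not a tree and its treewidth is at least 2. The upper and lower bounds meet at 2, so that is the treewidth.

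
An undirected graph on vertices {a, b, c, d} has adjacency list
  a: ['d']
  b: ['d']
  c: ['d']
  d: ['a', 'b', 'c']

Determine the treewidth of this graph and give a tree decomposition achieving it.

Every bag has size at most 2, so the width is 2 − 1 = 1 and tw(G) ≤ 1. G has an edge, so its treewidth is at least 1. The upper and lower bounds meet at 1, so that is the treewidth.

Treewidth 1.
One such decomposition:
Bags: B1 = {a, d}  B2 = {c, d}  B3 = {b, d}
Tree: B1–B2, B2–B3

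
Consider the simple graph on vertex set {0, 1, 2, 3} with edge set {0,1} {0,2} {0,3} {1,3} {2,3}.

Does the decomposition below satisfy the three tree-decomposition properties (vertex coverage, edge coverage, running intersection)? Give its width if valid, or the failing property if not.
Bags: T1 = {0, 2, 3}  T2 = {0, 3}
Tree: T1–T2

No — vertex 1 appears in no bag.

A tree decomposition must satisfy three properties: every vertex lies in some bag; for every edge, both endpoints lie together in some bag; and for every vertex, the bags containing it form a connected subtree. Here vertex 1 appears in no bag, so the decomposition is invalid.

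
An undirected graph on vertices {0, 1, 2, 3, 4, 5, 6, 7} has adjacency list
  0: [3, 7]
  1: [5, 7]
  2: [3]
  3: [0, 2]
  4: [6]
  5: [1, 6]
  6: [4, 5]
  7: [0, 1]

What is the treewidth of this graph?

A width-1 tree decomposition is:
Bags: B1 = {4, 6}  B2 = {5, 6}  B3 = {1, 5}  B4 = {1, 7}  B5 = {0, 7}  B6 = {0, 3}  B7 = {2, 3}
Tree: B1–B2, B2–B3, B3–B4, B4–B5, B5–B6, B6–B7
The largest bag has 2 vertices, giving width 1; this decomposition certifies tw(G) ≤ 1. Since G has at least one edge (e.g. 4–6), it is not an edgeless graph, so tw(G) ≥ 1. Therefore the treewidth is 1.

1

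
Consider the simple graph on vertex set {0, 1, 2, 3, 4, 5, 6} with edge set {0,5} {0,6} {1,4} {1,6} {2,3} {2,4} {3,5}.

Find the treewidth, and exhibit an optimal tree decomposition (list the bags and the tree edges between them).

The largest bag has 3 vertices, giving width 2; this decomposition certifies tw(G) ≤ 2. The edges 5–3–2–4–1–6–0–5 form a cycle, so G is not a tree and its treewidth is at least 2. Therefore the treewidth is 2.

Treewidth 2.
One such decomposition:
Bags: B1 = {2, 3, 5}  B2 = {2, 4, 5}  B3 = {1, 4, 5}  B4 = {1, 5, 6}  B5 = {0, 5, 6}
Tree: B1–B2, B2–B3, B3–B4, B4–B5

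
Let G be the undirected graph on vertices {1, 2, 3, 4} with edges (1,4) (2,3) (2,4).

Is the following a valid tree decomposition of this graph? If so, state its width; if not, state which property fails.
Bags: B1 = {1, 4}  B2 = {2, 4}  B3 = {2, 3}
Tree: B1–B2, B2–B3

Every vertex of G appears in some bag (union = {1, 2, 3, 4}); every edge is covered by a bag; and for each vertex v the set of bags containing v is connected in the bag tree. The decomposition is therefore valid. The largest bag has 2 vertices, so the width is 1.

Yes; width 1.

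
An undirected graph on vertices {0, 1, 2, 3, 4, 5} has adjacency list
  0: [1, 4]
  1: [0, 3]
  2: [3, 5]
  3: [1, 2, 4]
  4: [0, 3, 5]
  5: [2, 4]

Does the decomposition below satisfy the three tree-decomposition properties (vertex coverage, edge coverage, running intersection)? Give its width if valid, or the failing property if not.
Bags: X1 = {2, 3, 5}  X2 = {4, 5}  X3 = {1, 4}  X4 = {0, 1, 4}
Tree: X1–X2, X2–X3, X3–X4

No — edge (3,4) lies in no bag.

A tree decomposition must satisfy three properties: every vertex lies in some bag; for every edge, both endpoints lie together in some bag; and for every vertex, the bags containing it form a connected subtree. Here edge (3,4) lies in no bag, so the decomposition is invalid.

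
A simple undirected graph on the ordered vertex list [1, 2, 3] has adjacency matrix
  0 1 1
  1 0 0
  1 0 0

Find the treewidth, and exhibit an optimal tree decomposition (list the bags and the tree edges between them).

Treewidth 1.
One such decomposition:
Bags: B1 = {1, 3}  B2 = {1, 2}
Tree: B1–B2

The largest bag has 2 vertices, giving width 1; this decomposition certifies tw(G) ≤ 1. Any graph with an edge has treewidth ≥ 1, and G has the edge 1–3. Hence tw(G) = 1 exactly.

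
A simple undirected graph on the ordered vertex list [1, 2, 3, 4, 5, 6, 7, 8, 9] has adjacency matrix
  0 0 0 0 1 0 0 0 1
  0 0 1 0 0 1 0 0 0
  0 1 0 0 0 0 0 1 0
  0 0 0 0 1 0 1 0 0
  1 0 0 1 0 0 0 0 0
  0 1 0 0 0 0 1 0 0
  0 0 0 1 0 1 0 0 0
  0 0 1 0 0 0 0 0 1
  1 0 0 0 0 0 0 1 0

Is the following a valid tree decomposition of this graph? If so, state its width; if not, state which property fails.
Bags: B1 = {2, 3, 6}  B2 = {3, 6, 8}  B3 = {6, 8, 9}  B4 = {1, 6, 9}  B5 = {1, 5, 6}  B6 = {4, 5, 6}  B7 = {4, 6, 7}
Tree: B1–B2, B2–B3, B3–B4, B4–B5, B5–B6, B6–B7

Checking the three conditions: (i) the bags cover all of {1, 2, 3, 4, 5, 6, 7, 8, 9}; (ii) for each edge, some bag contains both endpoints; (iii) the bags containing any fixed vertex form a subtree. All hold, so the decomposition is valid with width 3 − 1 = 2.

Yes; width 2.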